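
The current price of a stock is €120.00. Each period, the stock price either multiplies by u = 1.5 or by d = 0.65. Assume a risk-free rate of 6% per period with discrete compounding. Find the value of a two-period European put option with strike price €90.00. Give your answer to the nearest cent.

€9.37

Risk-neutral probability p = (1 + 0.06 − 0.65)/(1.5 − 0.65) = 0.4100/0.8500 = 0.4824
Terminal stock prices: S_uu = 270, S_ud = 117, S_dd = 50.7
Terminal payoffs (K − S): max(-180, 0) = 0, max(-27, 0) = 0, max(39.3, 0) = 39.3
Node u (S = 180): V_u = 1/1.06·[0.4824·0.0000 + 0.5176·0.0000] = 0.0000
Node d (S = 78): V_d = 1/1.06·[0.4824·0.0000 + 0.5176·39.3000] = 19.1920
Node 0 (S = 120): V_0 = 1/1.06·[0.4824·0.0000 + 0.5176·19.1920] = 9.3723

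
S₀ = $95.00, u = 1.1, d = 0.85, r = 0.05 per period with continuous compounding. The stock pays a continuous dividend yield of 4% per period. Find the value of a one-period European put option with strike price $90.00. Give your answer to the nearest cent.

Per-period risk-free factor R = e^0.05 = 1.0513; dividend-adjusted growth = e^(0.05−0.04) = 1.0101.
Risk-neutral probability p = (1.0101 − 0.85)/(1.1 − 0.85) = 0.1601/0.2500 = 0.6402
Terminal stock prices: S_u = 104.5, S_d = 80.75
Terminal payoffs (K − S): max(-14.5, 0) = 0, max(9.25, 0) = 9.25
Node 0 (S = 95): V_0 = e^(−0.05)·[0.6402·0.0000 + 0.3598·9.2500] = 3.1658

$3.17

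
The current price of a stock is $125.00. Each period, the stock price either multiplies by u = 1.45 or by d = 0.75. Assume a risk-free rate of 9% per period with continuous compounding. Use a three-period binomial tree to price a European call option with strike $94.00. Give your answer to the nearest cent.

Risk-neutral probability p = (e^0.09 − 0.75)/(1.45 − 0.75) = 0.3442/0.7000 = 0.4917
Terminal stock prices: S_uuu = 381.1, S_uud = 197.1, S_udd = 102, S_ddd = 52.73
Terminal payoffs (S − K): max(287.1, 0) = 287.1, max(103.1, 0) = 103.1, max(7.953, 0) = 7.953, max(-41.27, 0) = 0
Node uu (S = 262.8): V_uu = e^(−0.09)·[0.4917·287.0781 + 0.5083·103.1094] = 176.9030
Node ud (S = 135.9): V_ud = e^(−0.09)·[0.4917·103.1094 + 0.5083·7.9531] = 50.0280
Node dd (S = 70.31): V_dd = e^(−0.09)·[0.4917·7.9531 + 0.5083·0.0000] = 3.5738
Node u (S = 181.2): V_u = e^(−0.09)·[0.4917·176.9030 + 0.5083·50.0280] = 102.7346
Node d (S = 93.75): V_d = e^(−0.09)·[0.4917·50.0280 + 0.5083·3.5738] = 24.1408
Node 0 (S = 125): V_0 = e^(−0.09)·[0.4917·102.7346 + 0.5083·24.1408] = 57.3799

$57.38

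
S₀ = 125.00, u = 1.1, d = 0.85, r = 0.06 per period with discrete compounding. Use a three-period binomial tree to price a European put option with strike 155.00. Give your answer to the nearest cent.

10.80

Risk-neutral probability p = (1 + 0.06 − 0.85)/(1.1 − 0.85) = 0.2100/0.2500 = 0.8400
Terminal stock prices: S_uuu = 166.4, S_uud = 128.6, S_udd = 99.34, S_ddd = 76.77
Terminal payoffs (K − S): max(-11.38, 0) = 0, max(26.44, 0) = 26.44, max(55.66, 0) = 55.66, max(78.23, 0) = 78.23
Node uu (S = 151.3): V_uu = 1/1.06·[0.8400·0.0000 + 0.1600·26.4375] = 3.9906
Node ud (S = 116.9): V_ud = 1/1.06·[0.8400·26.4375 + 0.1600·55.6563] = 29.3514
Node dd (S = 90.31): V_dd = 1/1.06·[0.8400·55.6563 + 0.1600·78.2344] = 55.9139
Node u (S = 137.5): V_u = 1/1.06·[0.8400·3.9906 + 0.1600·29.3514] = 7.5927
Node d (S = 106.2): V_d = 1/1.06·[0.8400·29.3514 + 0.1600·55.9139] = 31.6994
Node 0 (S = 125): V_0 = 1/1.06·[0.8400·7.5927 + 0.1600·31.6994] = 10.8017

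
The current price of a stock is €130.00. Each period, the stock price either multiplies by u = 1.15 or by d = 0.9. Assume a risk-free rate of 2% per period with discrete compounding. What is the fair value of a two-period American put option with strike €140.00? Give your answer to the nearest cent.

€13.03

Risk-neutral probability p = (1 + 0.02 − 0.9)/(1.15 − 0.9) = 0.1200/0.2500 = 0.4800
Terminal stock prices: S_uu = 171.9, S_ud = 134.6, S_dd = 105.3
Terminal payoffs (K − S): max(-31.92, 0) = 0, max(5.45, 0) = 5.45, max(34.7, 0) = 34.7
Node u (S = 149.5): continuation = 1/1.02·[0.4800·0.0000 + 0.5200·5.4500] = 2.7784; exercise value = 0.0000 ≤ continuation, so V_u = 2.7784
Node d (S = 117): continuation = 1/1.02·[0.4800·5.4500 + 0.5200·34.7000] = 20.2549; exercise value = 23.0000 > continuation, so V_d = 23.0000 (exercise)
Node 0 (S = 130): continuation = 1/1.02·[0.4800·2.7784 + 0.5200·23.0000] = 13.0330; exercise value = 10.0000 ≤ continuation, so V_0 = 13.0330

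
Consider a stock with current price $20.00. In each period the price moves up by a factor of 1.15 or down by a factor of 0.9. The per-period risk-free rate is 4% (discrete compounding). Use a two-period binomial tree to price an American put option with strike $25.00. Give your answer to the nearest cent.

$5.00

Risk-neutral probability p = (1 + 0.04 − 0.9)/(1.15 − 0.9) = 0.1400/0.2500 = 0.5600
Terminal stock prices: S_uu = 26.45, S_ud = 20.7, S_dd = 16.2
Terminal payoffs (K − S): max(-1.45, 0) = 0, max(4.3, 0) = 4.3, max(8.8, 0) = 8.8
Node u (S = 23): continuation = 1/1.04·[0.5600·0.0000 + 0.4400·4.3000] = 1.8192; exercise value = 2.0000 > continuation, so V_u = 2.0000 (exercise)
Node d (S = 18): continuation = 1/1.04·[0.5600·4.3000 + 0.4400·8.8000] = 6.0385; exercise value = 7.0000 > continuation, so V_d = 7.0000 (exercise)
Node 0 (S = 20): continuation = 1/1.04·[0.5600·2.0000 + 0.4400·7.0000] = 4.0385; exercise value = 5.0000 > continuation, so V_0 = 5.0000 (exercise)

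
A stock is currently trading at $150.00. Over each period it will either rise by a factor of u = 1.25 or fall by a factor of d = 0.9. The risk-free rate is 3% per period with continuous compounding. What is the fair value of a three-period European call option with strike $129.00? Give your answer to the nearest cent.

$36.54

Risk-neutral probability p = (e^0.03 − 0.9)/(1.25 − 0.9) = 0.1305/0.3500 = 0.3727
Terminal stock prices: S_uuu = 293, S_uud = 210.9, S_udd = 151.9, S_ddd = 109.4
Terminal payoffs (S − K): max(164, 0) = 164, max(81.94, 0) = 81.94, max(22.88, 0) = 22.88, max(-19.65, 0) = 0
Node uu (S = 234.4): V_uu = e^(−0.03)·[0.3727·163.9688 + 0.6273·81.9375] = 109.1875
Node ud (S = 168.8): V_ud = e^(−0.03)·[0.3727·81.9375 + 0.6273·22.8750] = 43.5625
Node dd (S = 121.5): V_dd = e^(−0.03)·[0.3727·22.8750 + 0.6273·0.0000] = 8.2742
Node u (S = 187.5): V_u = e^(−0.03)·[0.3727·109.1875 + 0.6273·43.5625] = 66.0124
Node d (S = 135): V_d = e^(−0.03)·[0.3727·43.5625 + 0.6273·8.2742] = 20.7938
Node 0 (S = 150): V_0 = e^(−0.03)·[0.3727·66.0124 + 0.6273·20.7938] = 36.5353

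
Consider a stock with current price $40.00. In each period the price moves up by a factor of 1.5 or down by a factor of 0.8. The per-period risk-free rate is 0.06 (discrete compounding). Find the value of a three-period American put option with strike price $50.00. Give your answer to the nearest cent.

$12.10

Risk-neutral probability p = (1 + 0.06 − 0.8)/(1.5 − 0.8) = 0.2600/0.7000 = 0.3714
Terminal stock prices: S_uuu = 135, S_uud = 72, S_udd = 38.4, S_ddd = 20.48
Terminal payoffs (K − S): max(-85, 0) = 0, max(-22, 0) = 0, max(11.6, 0) = 11.6, max(29.52, 0) = 29.52
Node uu (S = 90): continuation = 1/1.06·[0.3714·0.0000 + 0.6286·0.0000] = 0.0000; exercise value = 0.0000 ≤ continuation, so V_uu = 0.0000
Node ud (S = 48): continuation = 1/1.06·[0.3714·0.0000 + 0.6286·11.6000] = 6.8787; exercise value = 2.0000 ≤ continuation, so V_ud = 6.8787
Node dd (S = 25.6): continuation = 1/1.06·[0.3714·11.6000 + 0.6286·29.5200] = 21.5698; exercise value = 24.4000 > continuation, so V_dd = 24.4000 (exercise)
Node u (S = 60): continuation = 1/1.06·[0.3714·0.0000 + 0.6286·6.8787] = 4.0790; exercise value = 0.0000 ≤ continuation, so V_u = 4.0790
Node d (S = 32): continuation = 1/1.06·[0.3714·6.8787 + 0.6286·24.4000] = 16.8793; exercise value = 18.0000 > continuation, so V_d = 18.0000 (exercise)
Node 0 (S = 40): continuation = 1/1.06·[0.3714·4.0790 + 0.6286·18.0000] = 12.1032; exercise value = 10.0000 ≤ continuation, so V_0 = 12.1032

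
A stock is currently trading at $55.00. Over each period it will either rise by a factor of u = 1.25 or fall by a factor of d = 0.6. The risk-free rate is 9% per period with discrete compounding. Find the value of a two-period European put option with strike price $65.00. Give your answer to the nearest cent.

$9.72

Risk-neutral probability p = (1 + 0.09 − 0.6)/(1.25 − 0.6) = 0.4900/0.6500 = 0.7538
Terminal stock prices: S_uu = 85.94, S_ud = 41.25, S_dd = 19.8
Terminal payoffs (K − S): max(-20.94, 0) = 0, max(23.75, 0) = 23.75, max(45.2, 0) = 45.2
Node u (S = 68.75): V_u = 1/1.09·[0.7538·0.0000 + 0.2462·23.7500] = 5.3634
Node d (S = 33): V_d = 1/1.09·[0.7538·23.7500 + 0.2462·45.2000] = 26.6330
Node 0 (S = 55): V_0 = 1/1.09·[0.7538·5.3634 + 0.2462·26.6330] = 9.7239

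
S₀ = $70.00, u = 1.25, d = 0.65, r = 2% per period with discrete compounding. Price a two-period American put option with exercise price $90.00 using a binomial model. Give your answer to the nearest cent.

$24.25

Risk-neutral probability p = (1 + 0.02 − 0.65)/(1.25 − 0.65) = 0.3700/0.6000 = 0.6167
Terminal stock prices: S_uu = 109.4, S_ud = 56.88, S_dd = 29.58
Terminal payoffs (K − S): max(-19.38, 0) = 0, max(33.12, 0) = 33.12, max(60.42, 0) = 60.42
Node u (S = 87.5): continuation = 1/1.02·[0.6167·0.0000 + 0.3833·33.1250] = 12.4489; exercise value = 2.5000 ≤ continuation, so V_u = 12.4489
Node d (S = 45.5): continuation = 1/1.02·[0.6167·33.1250 + 0.3833·60.4250] = 42.7353; exercise value = 44.5000 > continuation, so V_d = 44.5000 (exercise)
Node 0 (S = 70): continuation = 1/1.02·[0.6167·12.4489 + 0.3833·44.5000] = 24.2502; exercise value = 20.0000 ≤ continuation, so V_0 = 24.2502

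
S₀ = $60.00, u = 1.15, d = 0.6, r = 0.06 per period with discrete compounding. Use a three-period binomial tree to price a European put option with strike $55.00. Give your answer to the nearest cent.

Risk-neutral probability p = (1 + 0.06 − 0.6)/(1.15 − 0.6) = 0.4600/0.5500 = 0.8364
Terminal stock prices: S_uuu = 91.25, S_uud = 47.61, S_udd = 24.84, S_ddd = 12.96
Terminal payoffs (K − S): max(-36.25, 0) = 0, max(7.39, 0) = 7.39, max(30.16, 0) = 30.16, max(42.04, 0) = 42.04
Node uu (S = 79.35): V_uu = 1/1.06·[0.8364·0.0000 + 0.1636·7.3900] = 1.1408
Node ud (S = 41.4): V_ud = 1/1.06·[0.8364·7.3900 + 0.1636·30.1600] = 10.4868
Node dd (S = 21.6): V_dd = 1/1.06·[0.8364·30.1600 + 0.1636·42.0400] = 30.2868
Node u (S = 69): V_u = 1/1.06·[0.8364·1.1408 + 0.1636·10.4868] = 2.5190
Node d (S = 36): V_d = 1/1.06·[0.8364·10.4868 + 0.1636·30.2868] = 12.9498
Node 0 (S = 60): V_0 = 1/1.06·[0.8364·2.5190 + 0.1636·12.9498] = 3.9867

$3.99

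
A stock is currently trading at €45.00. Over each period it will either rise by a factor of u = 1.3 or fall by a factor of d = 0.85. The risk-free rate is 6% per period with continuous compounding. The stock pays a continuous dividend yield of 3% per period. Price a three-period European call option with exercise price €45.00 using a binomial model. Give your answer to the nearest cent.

Per-period risk-free factor R = e^0.06 = 1.0618; dividend-adjusted growth = e^(0.06−0.03) = 1.0305.
Risk-neutral probability p = (1.0305 − 0.85)/(1.3 − 0.85) = 0.1805/0.4500 = 0.4010
Terminal stock prices: S_uuu = 98.87, S_uud = 64.64, S_udd = 42.27, S_ddd = 27.64
Terminal payoffs (S − K): max(53.87, 0) = 53.87, max(19.64, 0) = 19.64, max(-2.734, 0) = 0, max(-17.36, 0) = 0
Node uu (S = 76.05): V_uu = e^(−0.06)·[0.4010·53.8650 + 0.5990·19.6425] = 31.4230
Node ud (S = 49.73): V_ud = e^(−0.06)·[0.4010·19.6425 + 0.5990·0.0000] = 7.4181
Node dd (S = 32.51): V_dd = e^(−0.06)·[0.4010·0.0000 + 0.5990·0.0000] = 0.0000
Node u (S = 58.5): V_u = e^(−0.06)·[0.4010·31.4230 + 0.5990·7.4181] = 16.0517
Node d (S = 38.25): V_d = e^(−0.06)·[0.4010·7.4181 + 0.5990·0.0000] = 2.8015
Node 0 (S = 45): V_0 = e^(−0.06)·[0.4010·16.0517 + 0.5990·2.8015] = 7.6424

€7.64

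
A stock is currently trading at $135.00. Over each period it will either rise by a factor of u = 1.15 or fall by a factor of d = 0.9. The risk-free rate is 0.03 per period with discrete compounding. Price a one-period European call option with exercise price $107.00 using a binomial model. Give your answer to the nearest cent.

$31.12

Risk-neutral probability p = (1 + 0.03 − 0.9)/(1.15 − 0.9) = 0.1300/0.2500 = 0.5200
Terminal stock prices: S_u = 155.2, S_d = 121.5
Terminal payoffs (S − K): max(48.25, 0) = 48.25, max(14.5, 0) = 14.5
Node 0 (S = 135): V_0 = 1/1.03·[0.5200·48.2500 + 0.4800·14.5000] = 31.1165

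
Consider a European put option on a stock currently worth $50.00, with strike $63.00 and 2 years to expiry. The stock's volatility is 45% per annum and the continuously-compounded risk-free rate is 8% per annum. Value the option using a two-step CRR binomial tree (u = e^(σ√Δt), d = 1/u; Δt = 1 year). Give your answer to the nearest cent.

CRR parameters: u = e^(σ√Δt) = e^(0.45·√1) = 1.5683, d = 1/u = 0.6376
Per-period rate: rΔt = 0.08·1 = 0.08, so R = e^0.08 = 1.0833
Risk-neutral probability p = (e^0.08 − 0.6376)/(1.5683 − 0.6376) = 0.4457/0.9307 = 0.4789
Terminal stock prices: S_uu = 123, S_ud = 50, S_dd = 20.33
Terminal payoffs (K − S): max(-59.98, 0) = 0, max(13, 0) = 13, max(42.67, 0) = 42.67
Node u (S = 78.42): V_u = e^(−0.08)·[0.4789·0.0000 + 0.5211·13.0000] = 6.2541
Node d (S = 31.88): V_d = e^(−0.08)·[0.4789·13.0000 + 0.5211·42.6715] = 26.2749
Node 0 (S = 50): V_0 = e^(−0.08)·[0.4789·6.2541 + 0.5211·26.2749] = 15.4049

$15.40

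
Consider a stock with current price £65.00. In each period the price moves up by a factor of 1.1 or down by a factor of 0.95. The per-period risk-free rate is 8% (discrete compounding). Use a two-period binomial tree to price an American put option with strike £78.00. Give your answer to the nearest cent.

£13.00

Risk-neutral probability p = (1 + 0.08 − 0.95)/(1.1 − 0.95) = 0.1300/0.1500 = 0.8667
Terminal stock prices: S_uu = 78.65, S_ud = 67.92, S_dd = 58.66
Terminal payoffs (K − S): max(-0.65, 0) = 0, max(10.08, 0) = 10.08, max(19.34, 0) = 19.34
Node u (S = 71.5): continuation = 1/1.08·[0.8667·0.0000 + 0.1333·10.0750] = 1.2438; exercise value = 6.5000 > continuation, so V_u = 6.5000 (exercise)
Node d (S = 61.75): continuation = 1/1.08·[0.8667·10.0750 + 0.1333·19.3375] = 10.4722; exercise value = 16.2500 > continuation, so V_d = 16.2500 (exercise)
Node 0 (S = 65): continuation = 1/1.08·[0.8667·6.5000 + 0.1333·16.2500] = 7.2222; exercise value = 13.0000 > continuation, so V_0 = 13.0000 (exercise)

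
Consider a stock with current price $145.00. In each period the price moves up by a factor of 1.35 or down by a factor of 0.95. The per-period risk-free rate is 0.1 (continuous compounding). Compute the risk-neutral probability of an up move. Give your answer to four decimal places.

p = 0.3879

Risk-neutral probability p = (e^0.1 − 0.95)/(1.35 − 0.95) = 0.1552/0.4000 = 0.3879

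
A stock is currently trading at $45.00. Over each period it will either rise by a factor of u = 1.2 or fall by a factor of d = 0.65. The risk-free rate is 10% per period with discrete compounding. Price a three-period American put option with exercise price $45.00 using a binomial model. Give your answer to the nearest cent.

$4.08

Risk-neutral probability p = (1 + 0.1 − 0.65)/(1.2 − 0.65) = 0.4500/0.5500 = 0.8182
Terminal stock prices: S_uuu = 77.76, S_uud = 42.12, S_udd = 22.82, S_ddd = 12.36
Terminal payoffs (K − S): max(-32.76, 0) = 0, max(2.88, 0) = 2.88, max(22.18, 0) = 22.18, max(32.64, 0) = 32.64
Node uu (S = 64.8): continuation = 1/1.1·[0.8182·0.0000 + 0.1818·2.8800] = 0.4760; exercise value = 0.0000 ≤ continuation, so V_uu = 0.4760
Node ud (S = 35.1): continuation = 1/1.1·[0.8182·2.8800 + 0.1818·22.1850] = 5.8091; exercise value = 9.9000 > continuation, so V_ud = 9.9000 (exercise)
Node dd (S = 19.01): continuation = 1/1.1·[0.8182·22.1850 + 0.1818·32.6419] = 21.8966; exercise value = 25.9875 > continuation, so V_dd = 25.9875 (exercise)
Node u (S = 54): continuation = 1/1.1·[0.8182·0.4760 + 0.1818·9.9000] = 1.9904; exercise value = 0.0000 ≤ continuation, so V_u = 1.9904
Node d (S = 29.25): continuation = 1/1.1·[0.8182·9.9000 + 0.1818·25.9875] = 11.6591; exercise value = 15.7500 > continuation, so V_d = 15.7500 (exercise)
Node 0 (S = 45): continuation = 1/1.1·[0.8182·1.9904 + 0.1818·15.7500] = 4.0838; exercise value = 0.0000 ≤ continuation, so V_0 = 4.0838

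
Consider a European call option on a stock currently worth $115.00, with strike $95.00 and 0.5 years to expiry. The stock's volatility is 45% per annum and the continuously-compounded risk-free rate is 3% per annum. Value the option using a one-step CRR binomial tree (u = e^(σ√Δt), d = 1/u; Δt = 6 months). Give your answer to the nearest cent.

$27.62

CRR parameters: u = e^(σ√Δt) = e^(0.45·√0.5) = 1.3746, d = 1/u = 0.7275
Per-period rate: rΔt = 0.03·0.5 = 0.015, so R = e^0.015 = 1.0151
Risk-neutral probability p = (e^0.015 − 0.7275)/(1.3746 − 0.7275) = 0.2877/0.6472 = 0.4445
Terminal stock prices: S_u = 158.1, S_d = 83.66
Terminal payoffs (S − K): max(63.08, 0) = 63.08, max(-11.34, 0) = 0
Node 0 (S = 115): V_0 = e^(−0.015)·[0.4445·63.0846 + 0.5555·0.0000] = 27.6216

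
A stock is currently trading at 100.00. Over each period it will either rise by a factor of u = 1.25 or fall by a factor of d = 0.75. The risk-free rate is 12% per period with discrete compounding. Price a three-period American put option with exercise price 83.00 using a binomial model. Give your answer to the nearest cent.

Risk-neutral probability p = (1 + 0.12 − 0.75)/(1.25 − 0.75) = 0.3700/0.5000 = 0.7400
Terminal stock prices: S_uuu = 195.3, S_uud = 117.2, S_udd = 70.31, S_ddd = 42.19
Terminal payoffs (K − S): max(-112.3, 0) = 0, max(-34.19, 0) = 0, max(12.69, 0) = 12.69, max(40.81, 0) = 40.81
Node uu (S = 156.2): continuation = 1/1.12·[0.7400·0.0000 + 0.2600·0.0000] = 0.0000; exercise value = 0.0000 ≤ continuation, so V_uu = 0.0000
Node ud (S = 93.75): continuation = 1/1.12·[0.7400·0.0000 + 0.2600·12.6875] = 2.9453; exercise value = 0.0000 ≤ continuation, so V_ud = 2.9453
Node dd (S = 56.25): continuation = 1/1.12·[0.7400·12.6875 + 0.2600·40.8125] = 17.8571; exercise value = 26.7500 > continuation, so V_dd = 26.7500 (exercise)
Node u (S = 125): continuation = 1/1.12·[0.7400·0.0000 + 0.2600·2.9453] = 0.6837; exercise value = 0.0000 ≤ continuation, so V_u = 0.6837
Node d (S = 75): continuation = 1/1.12·[0.7400·2.9453 + 0.2600·26.7500] = 8.1558; exercise value = 8.0000 ≤ continuation, so V_d = 8.1558
Node 0 (S = 100): continuation = 1/1.12·[0.7400·0.6837 + 0.2600·8.1558] = 2.3451; exercise value = 0.0000 ≤ continuation, so V_0 = 2.3451

2.35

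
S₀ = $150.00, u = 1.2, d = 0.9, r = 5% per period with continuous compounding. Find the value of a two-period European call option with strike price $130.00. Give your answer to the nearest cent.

Risk-neutral probability p = (e^0.05 − 0.9)/(1.2 − 0.9) = 0.1513/0.3000 = 0.5042
Terminal stock prices: S_uu = 216, S_ud = 162, S_dd = 121.5
Terminal payoffs (S − K): max(86, 0) = 86, max(32, 0) = 32, max(-8.5, 0) = 0
Node u (S = 180): V_u = e^(−0.05)·[0.5042·86.0000 + 0.4958·32.0000] = 56.3402
Node d (S = 135): V_d = e^(−0.05)·[0.5042·32.0000 + 0.4958·0.0000] = 15.3486
Node 0 (S = 150): V_0 = e^(−0.05)·[0.5042·56.3402 + 0.4958·15.3486] = 34.2615

$34.26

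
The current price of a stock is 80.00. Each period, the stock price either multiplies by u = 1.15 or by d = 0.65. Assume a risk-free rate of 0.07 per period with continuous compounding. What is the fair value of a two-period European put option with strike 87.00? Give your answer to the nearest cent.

Risk-neutral probability p = (e^0.07 − 0.65)/(1.15 − 0.65) = 0.4225/0.5000 = 0.8450
Terminal stock prices: S_uu = 105.8, S_ud = 59.8, S_dd = 33.8
Terminal payoffs (K − S): max(-18.8, 0) = 0, max(27.2, 0) = 27.2, max(53.2, 0) = 53.2
Node u (S = 92): V_u = e^(−0.07)·[0.8450·0.0000 + 0.1550·27.2000] = 3.9306
Node d (S = 52): V_d = e^(−0.07)·[0.8450·27.2000 + 0.1550·53.2000] = 29.1183
Node 0 (S = 80): V_0 = e^(−0.07)·[0.8450·3.9306 + 0.1550·29.1183] = 7.3046

7.30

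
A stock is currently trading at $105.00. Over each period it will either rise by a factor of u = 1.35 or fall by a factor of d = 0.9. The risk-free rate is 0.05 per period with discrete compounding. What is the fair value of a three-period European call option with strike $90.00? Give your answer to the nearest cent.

$30.70

Risk-neutral probability p = (1 + 0.05 − 0.9)/(1.35 − 0.9) = 0.1500/0.4500 = 0.3333
Terminal stock prices: S_uuu = 258.3, S_uud = 172.2, S_udd = 114.8, S_ddd = 76.55
Terminal payoffs (S − K): max(168.3, 0) = 168.3, max(82.23, 0) = 82.23, max(24.82, 0) = 24.82, max(-13.45, 0) = 0
Node uu (S = 191.4): V_uu = 1/1.05·[0.3333·168.3394 + 0.6667·82.2263] = 105.6482
Node ud (S = 127.6): V_ud = 1/1.05·[0.3333·82.2263 + 0.6667·24.8175] = 41.8607
Node dd (S = 85.05): V_dd = 1/1.05·[0.3333·24.8175 + 0.6667·0.0000] = 7.8786
Node u (S = 141.8): V_u = 1/1.05·[0.3333·105.6482 + 0.6667·41.8607] = 60.1173
Node d (S = 94.5): V_d = 1/1.05·[0.3333·41.8607 + 0.6667·7.8786] = 18.2914
Node 0 (S = 105): V_0 = 1/1.05·[0.3333·60.1173 + 0.6667·18.2914] = 30.6984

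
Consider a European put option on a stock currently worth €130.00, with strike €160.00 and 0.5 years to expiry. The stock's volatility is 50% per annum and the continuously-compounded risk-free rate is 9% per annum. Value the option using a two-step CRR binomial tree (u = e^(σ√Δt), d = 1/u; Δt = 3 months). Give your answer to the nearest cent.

CRR parameters: u = e^(σ√Δt) = e^(0.5·√0.25) = 1.2840, d = 1/u = 0.7788
Per-period rate: rΔt = 0.09·0.25 = 0.0225, so R = e^0.0225 = 1.0228
Risk-neutral probability p = (e^0.0225 − 0.7788)/(1.2840 − 0.7788) = 0.2440/0.5052 = 0.4829
Terminal stock prices: S_uu = 214.3, S_ud = 130, S_dd = 78.85
Terminal payoffs (K − S): max(-54.33, 0) = 0, max(30, 0) = 30, max(81.15, 0) = 81.15
Node u (S = 166.9): V_u = e^(−0.0225)·[0.4829·0.0000 + 0.5171·30.0000] = 15.1689
Node d (S = 101.2): V_d = e^(−0.0225)·[0.4829·30.0000 + 0.5171·81.1510] = 55.1961
Node 0 (S = 130): V_0 = e^(−0.0225)·[0.4829·15.1689 + 0.5171·55.1961] = 35.0704

€35.07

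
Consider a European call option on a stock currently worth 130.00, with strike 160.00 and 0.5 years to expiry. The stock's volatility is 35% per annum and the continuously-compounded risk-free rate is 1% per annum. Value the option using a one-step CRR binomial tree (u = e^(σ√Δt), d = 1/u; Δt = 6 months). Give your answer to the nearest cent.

2.90

CRR parameters: u = e^(σ√Δt) = e^(0.35·√0.5) = 1.2808, d = 1/u = 0.7808
Per-period rate: rΔt = 0.01·0.5 = 0.005, so R = e^0.005 = 1.0050
Risk-neutral probability p = (e^0.005 − 0.7808)/(1.2808 − 0.7808) = 0.2243/0.5000 = 0.4485
Terminal stock prices: S_u = 166.5, S_d = 101.5
Terminal payoffs (S − K): max(6.504, 0) = 6.504, max(-58.5, 0) = 0
Node 0 (S = 130): V_0 = e^(−0.005)·[0.4485·6.5044 + 0.5515·0.0000] = 2.9025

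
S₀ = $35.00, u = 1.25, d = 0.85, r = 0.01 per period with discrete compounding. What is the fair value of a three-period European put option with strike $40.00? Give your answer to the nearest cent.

$7.40

Risk-neutral probability p = (1 + 0.01 − 0.85)/(1.25 − 0.85) = 0.1600/0.4000 = 0.4000
Terminal stock prices: S_uuu = 68.36, S_uud = 46.48, S_udd = 31.61, S_ddd = 21.49
Terminal payoffs (K − S): max(-28.36, 0) = 0, max(-6.484, 0) = 0, max(8.391, 0) = 8.391, max(18.51, 0) = 18.51
Node uu (S = 54.69): V_uu = 1/1.01·[0.4000·0.0000 + 0.6000·0.0000] = 0.0000
Node ud (S = 37.19): V_ud = 1/1.01·[0.4000·0.0000 + 0.6000·8.3906] = 4.9845
Node dd (S = 25.29): V_dd = 1/1.01·[0.4000·8.3906 + 0.6000·18.5056] = 14.3165
Node u (S = 43.75): V_u = 1/1.01·[0.4000·0.0000 + 0.6000·4.9845] = 2.9611
Node d (S = 29.75): V_d = 1/1.01·[0.4000·4.9845 + 0.6000·14.3165] = 10.4789
Node 0 (S = 35): V_0 = 1/1.01·[0.4000·2.9611 + 0.6000·10.4789] = 7.3978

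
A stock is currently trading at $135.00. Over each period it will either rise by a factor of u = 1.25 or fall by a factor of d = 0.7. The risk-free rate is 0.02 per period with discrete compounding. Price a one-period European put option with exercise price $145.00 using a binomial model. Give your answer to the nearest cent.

$20.70

Risk-neutral probability p = (1 + 0.02 − 0.7)/(1.25 − 0.7) = 0.3200/0.5500 = 0.5818
Terminal stock prices: S_u = 168.8, S_d = 94.5
Terminal payoffs (K − S): max(-23.75, 0) = 0, max(50.5, 0) = 50.5
Node 0 (S = 135): V_0 = 1/1.02·[0.5818·0.0000 + 0.4182·50.5000] = 20.7041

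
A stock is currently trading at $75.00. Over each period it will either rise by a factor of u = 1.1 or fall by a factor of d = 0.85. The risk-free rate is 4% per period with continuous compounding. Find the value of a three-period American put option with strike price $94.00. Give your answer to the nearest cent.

Risk-neutral probability p = (e^0.04 − 0.85)/(1.1 − 0.85) = 0.1908/0.2500 = 0.7632
Terminal stock prices: S_uuu = 99.83, S_uud = 77.14, S_udd = 59.61, S_ddd = 46.06
Terminal payoffs (K − S): max(-5.825, 0) = 0, max(16.86, 0) = 16.86, max(34.39, 0) = 34.39, max(47.94, 0) = 47.94
Node uu (S = 90.75): continuation = e^(−0.04)·[0.7632·0.0000 + 0.2368·16.8625] = 3.8358; exercise value = 3.2500 ≤ continuation, so V_uu = 3.8358
Node ud (S = 70.12): continuation = e^(−0.04)·[0.7632·16.8625 + 0.2368·34.3938] = 20.1892; exercise value = 23.8750 > continuation, so V_ud = 23.8750 (exercise)
Node dd (S = 54.19): continuation = e^(−0.04)·[0.7632·34.3938 + 0.2368·47.9406] = 36.1267; exercise value = 39.8125 > continuation, so V_dd = 39.8125 (exercise)
Node u (S = 82.5): continuation = e^(−0.04)·[0.7632·3.8358 + 0.2368·23.8750] = 8.2438; exercise value = 11.5000 > continuation, so V_u = 11.5000 (exercise)
Node d (S = 63.75): continuation = e^(−0.04)·[0.7632·23.8750 + 0.2368·39.8125] = 26.5642; exercise value = 30.2500 > continuation, so V_d = 30.2500 (exercise)
Node 0 (S = 75): continuation = e^(−0.04)·[0.7632·11.5000 + 0.2368·30.2500] = 15.3142; exercise value = 19.0000 > continuation, so V_0 = 19.0000 (exercise)

$19.00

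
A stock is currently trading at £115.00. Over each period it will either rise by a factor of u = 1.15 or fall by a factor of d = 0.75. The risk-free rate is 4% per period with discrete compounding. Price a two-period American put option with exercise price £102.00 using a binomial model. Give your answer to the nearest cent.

£4.68

Risk-neutral probability p = (1 + 0.04 − 0.75)/(1.15 − 0.75) = 0.2900/0.4000 = 0.7250
Terminal stock prices: S_uu = 152.1, S_ud = 99.19, S_dd = 64.69
Terminal payoffs (K − S): max(-50.09, 0) = 0, max(2.812, 0) = 2.812, max(37.31, 0) = 37.31
Node u (S = 132.2): continuation = 1/1.04·[0.7250·0.0000 + 0.2750·2.8125] = 0.7437; exercise value = 0.0000 ≤ continuation, so V_u = 0.7437
Node d (S = 86.25): continuation = 1/1.04·[0.7250·2.8125 + 0.2750·37.3125] = 11.8269; exercise value = 15.7500 > continuation, so V_d = 15.7500 (exercise)
Node 0 (S = 115): continuation = 1/1.04·[0.7250·0.7437 + 0.2750·15.7500] = 4.6831; exercise value = 0.0000 ≤ continuation, so V_0 = 4.6831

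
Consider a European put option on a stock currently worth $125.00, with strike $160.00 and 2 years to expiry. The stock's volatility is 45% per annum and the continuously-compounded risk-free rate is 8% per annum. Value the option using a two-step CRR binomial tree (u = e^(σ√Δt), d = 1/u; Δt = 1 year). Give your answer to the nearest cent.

$40.15

CRR parameters: u = e^(σ√Δt) = e^(0.45·√1) = 1.5683, d = 1/u = 0.6376
Per-period rate: rΔt = 0.08·1 = 0.08, so R = e^0.08 = 1.0833
Risk-neutral probability p = (e^0.08 − 0.6376)/(1.5683 − 0.6376) = 0.4457/0.9307 = 0.4789
Terminal stock prices: S_uu = 307.5, S_ud = 125, S_dd = 50.82
Terminal payoffs (K − S): max(-147.5, 0) = 0, max(35, 0) = 35, max(109.2, 0) = 109.2
Node u (S = 196): V_u = e^(−0.08)·[0.4789·0.0000 + 0.5211·35.0000] = 16.8378
Node d (S = 79.7): V_d = e^(−0.08)·[0.4789·35.0000 + 0.5211·109.1788] = 67.9951
Node 0 (S = 125): V_0 = e^(−0.08)·[0.4789·16.8378 + 0.5211·67.9951] = 40.1541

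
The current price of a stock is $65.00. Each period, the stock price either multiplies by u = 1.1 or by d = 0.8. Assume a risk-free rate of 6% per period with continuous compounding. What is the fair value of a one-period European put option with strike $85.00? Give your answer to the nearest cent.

$15.05

Risk-neutral probability p = (e^0.06 − 0.8)/(1.1 − 0.8) = 0.2618/0.3000 = 0.8728
Terminal stock prices: S_u = 71.5, S_d = 52
Terminal payoffs (K − S): max(13.5, 0) = 13.5, max(33, 0) = 33
Node 0 (S = 65): V_0 = e^(−0.06)·[0.8728·13.5000 + 0.1272·33.0000] = 15.0500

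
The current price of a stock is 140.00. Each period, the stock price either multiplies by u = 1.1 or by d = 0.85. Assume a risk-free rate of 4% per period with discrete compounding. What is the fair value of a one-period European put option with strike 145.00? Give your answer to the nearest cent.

Risk-neutral probability p = (1 + 0.04 − 0.85)/(1.1 − 0.85) = 0.1900/0.2500 = 0.7600
Terminal stock prices: S_u = 154, S_d = 119
Terminal payoffs (K − S): max(-9, 0) = 0, max(26, 0) = 26
Node 0 (S = 140): V_0 = 1/1.04·[0.7600·0.0000 + 0.2400·26.0000] = 6.0000

6.00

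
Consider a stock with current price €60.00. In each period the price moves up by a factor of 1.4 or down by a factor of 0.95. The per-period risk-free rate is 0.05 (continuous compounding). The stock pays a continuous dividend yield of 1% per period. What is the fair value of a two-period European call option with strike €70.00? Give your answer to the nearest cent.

Per-period risk-free factor R = e^0.05 = 1.0513; dividend-adjusted growth = e^(0.05−0.01) = 1.0408.
Risk-neutral probability p = (1.0408 − 0.95)/(1.4 − 0.95) = 0.0908/0.4500 = 0.2018
Terminal stock prices: S_uu = 117.6, S_ud = 79.8, S_dd = 54.15
Terminal payoffs (S − K): max(47.6, 0) = 47.6, max(9.8, 0) = 9.8, max(-15.85, 0) = 0
Node u (S = 84): V_u = e^(−0.05)·[0.2018·47.6000 + 0.7982·9.8000] = 16.5781
Node d (S = 57): V_d = e^(−0.05)·[0.2018·9.8000 + 0.7982·0.0000] = 1.8812
Node 0 (S = 60): V_0 = e^(−0.05)·[0.2018·16.5781 + 0.7982·1.8812] = 4.6107

€4.61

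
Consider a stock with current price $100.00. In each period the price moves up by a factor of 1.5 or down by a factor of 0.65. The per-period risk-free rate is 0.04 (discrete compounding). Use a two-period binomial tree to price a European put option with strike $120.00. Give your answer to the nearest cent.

$31.38

Risk-neutral probability p = (1 + 0.04 − 0.65)/(1.5 − 0.65) = 0.3900/0.8500 = 0.4588
Terminal stock prices: S_uu = 225, S_ud = 97.5, S_dd = 42.25
Terminal payoffs (K − S): max(-105, 0) = 0, max(22.5, 0) = 22.5, max(77.75, 0) = 77.75
Node u (S = 150): V_u = 1/1.04·[0.4588·0.0000 + 0.5412·22.5000] = 11.7081
Node d (S = 65): V_d = 1/1.04·[0.4588·22.5000 + 0.5412·77.7500] = 50.3846
Node 0 (S = 100): V_0 = 1/1.04·[0.4588·11.7081 + 0.5412·50.3846] = 31.3836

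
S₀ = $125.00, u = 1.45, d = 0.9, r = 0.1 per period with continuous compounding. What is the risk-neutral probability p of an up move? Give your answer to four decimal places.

Risk-neutral probability p = (e^0.1 − 0.9)/(1.45 − 0.9) = 0.2052/0.5500 = 0.3730

p = 0.3730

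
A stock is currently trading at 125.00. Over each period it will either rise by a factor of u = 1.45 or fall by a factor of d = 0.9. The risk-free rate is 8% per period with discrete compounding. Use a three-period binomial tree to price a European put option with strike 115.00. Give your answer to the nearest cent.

Risk-neutral probability p = (1 + 0.08 − 0.9)/(1.45 − 0.9) = 0.1800/0.5500 = 0.3273
Terminal stock prices: S_uuu = 381.1, S_uud = 236.5, S_udd = 146.8, S_ddd = 91.13
Terminal payoffs (K − S): max(-266.1, 0) = 0, max(-121.5, 0) = 0, max(-31.81, 0) = 0, max(23.87, 0) = 23.87
Node uu (S = 262.8): V_uu = 1/1.08·[0.3273·0.0000 + 0.6727·0.0000] = 0.0000
Node ud (S = 163.1): V_ud = 1/1.08·[0.3273·0.0000 + 0.6727·0.0000] = 0.0000
Node dd (S = 101.2): V_dd = 1/1.08·[0.3273·0.0000 + 0.6727·23.8750] = 14.8716
Node u (S = 181.2): V_u = 1/1.08·[0.3273·0.0000 + 0.6727·0.0000] = 0.0000
Node d (S = 112.5): V_d = 1/1.08·[0.3273·0.0000 + 0.6727·14.8716] = 9.2635
Node 0 (S = 125): V_0 = 1/1.08·[0.3273·0.0000 + 0.6727·9.2635] = 5.7702

5.77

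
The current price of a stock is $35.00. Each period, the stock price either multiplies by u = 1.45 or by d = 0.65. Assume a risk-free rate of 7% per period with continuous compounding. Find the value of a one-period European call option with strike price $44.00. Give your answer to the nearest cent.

$3.32

Risk-neutral probability p = (e^0.07 − 0.65)/(1.45 − 0.65) = 0.4225/0.8000 = 0.5281
Terminal stock prices: S_u = 50.75, S_d = 22.75
Terminal payoffs (S − K): max(6.75, 0) = 6.75, max(-21.25, 0) = 0
Node 0 (S = 35): V_0 = e^(−0.07)·[0.5281·6.7500 + 0.4719·0.0000] = 3.3239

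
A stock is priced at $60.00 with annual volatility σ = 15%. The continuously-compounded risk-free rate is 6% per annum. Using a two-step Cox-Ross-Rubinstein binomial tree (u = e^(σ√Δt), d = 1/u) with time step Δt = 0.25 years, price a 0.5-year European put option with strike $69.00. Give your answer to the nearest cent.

$7.19

CRR parameters: u = e^(σ√Δt) = e^(0.15·√0.25) = 1.0779, d = 1/u = 0.9277
Per-period rate: rΔt = 0.06·0.25 = 0.015, so R = e^0.015 = 1.0151
Risk-neutral probability p = (e^0.015 − 0.9277)/(1.0779 − 0.9277) = 0.0874/0.1501 = 0.5819
Terminal stock prices: S_uu = 69.71, S_ud = 60, S_dd = 51.64
Terminal payoffs (K − S): max(-0.7101, 0) = 0, max(9, 0) = 9, max(17.36, 0) = 17.36
Node u (S = 64.67): V_u = e^(−0.015)·[0.5819·0.0000 + 0.4181·9.0000] = 3.7067
Node d (S = 55.66): V_d = e^(−0.015)·[0.5819·9.0000 + 0.4181·17.3575] = 12.3081
Node 0 (S = 60): V_0 = e^(−0.015)·[0.5819·3.7067 + 0.4181·12.3081] = 7.1941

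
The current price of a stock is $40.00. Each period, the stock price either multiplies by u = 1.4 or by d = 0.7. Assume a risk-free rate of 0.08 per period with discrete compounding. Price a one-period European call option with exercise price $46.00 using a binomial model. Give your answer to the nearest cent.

Risk-neutral probability p = (1 + 0.08 − 0.7)/(1.4 − 0.7) = 0.3800/0.7000 = 0.5429
Terminal stock prices: S_u = 56, S_d = 28
Terminal payoffs (S − K): max(10, 0) = 10, max(-18, 0) = 0
Node 0 (S = 40): V_0 = 1/1.08·[0.5429·10.0000 + 0.4571·0.0000] = 5.0265

$5.03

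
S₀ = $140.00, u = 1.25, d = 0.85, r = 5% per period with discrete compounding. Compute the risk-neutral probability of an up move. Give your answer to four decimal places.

p = 0.5000

Risk-neutral probability p = (1 + 0.05 − 0.85)/(1.25 − 0.85) = 0.2000/0.4000 = 0.5000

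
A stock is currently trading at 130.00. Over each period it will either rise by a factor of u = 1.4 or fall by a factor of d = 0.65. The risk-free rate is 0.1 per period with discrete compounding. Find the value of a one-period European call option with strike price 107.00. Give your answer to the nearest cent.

40.91

Risk-neutral probability p = (1 + 0.1 − 0.65)/(1.4 − 0.65) = 0.4500/0.7500 = 0.6000
Terminal stock prices: S_u = 182, S_d = 84.5
Terminal payoffs (S − K): max(75, 0) = 75, max(-22.5, 0) = 0
Node 0 (S = 130): V_0 = 1/1.1·[0.6000·75.0000 + 0.4000·0.0000] = 40.9091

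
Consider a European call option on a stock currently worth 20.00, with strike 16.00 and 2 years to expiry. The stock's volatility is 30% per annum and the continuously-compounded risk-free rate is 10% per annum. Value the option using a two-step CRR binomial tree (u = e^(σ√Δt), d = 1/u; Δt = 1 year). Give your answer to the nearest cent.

7.56

CRR parameters: u = e^(σ√Δt) = e^(0.3·√1) = 1.3499, d = 1/u = 0.7408
Per-period rate: rΔt = 0.1·1 = 0.1, so R = e^0.1 = 1.1052
Risk-neutral probability p = (e^0.1 − 0.7408)/(1.3499 − 0.7408) = 0.3644/0.6090 = 0.5982
Terminal stock prices: S_uu = 36.44, S_ud = 20, S_dd = 10.98
Terminal payoffs (S − K): max(20.44, 0) = 20.44, max(4, 0) = 4, max(-5.024, 0) = 0
Node u (S = 27): V_u = e^(−0.1)·[0.5982·20.4424 + 0.4018·4.0000] = 12.5198
Node d (S = 14.82): V_d = e^(−0.1)·[0.5982·4.0000 + 0.4018·0.0000] = 2.1652
Node 0 (S = 20): V_0 = e^(−0.1)·[0.5982·12.5198 + 0.4018·2.1652] = 7.5642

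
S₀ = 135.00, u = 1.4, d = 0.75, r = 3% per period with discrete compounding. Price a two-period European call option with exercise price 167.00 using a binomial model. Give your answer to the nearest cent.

Risk-neutral probability p = (1 + 0.03 − 0.75)/(1.4 − 0.75) = 0.2800/0.6500 = 0.4308
Terminal stock prices: S_uu = 264.6, S_ud = 141.8, S_dd = 75.94
Terminal payoffs (S − K): max(97.6, 0) = 97.6, max(-25.25, 0) = 0, max(-91.06, 0) = 0
Node u (S = 189): V_u = 1/1.03·[0.4308·97.6000 + 0.5692·0.0000] = 40.8185
Node d (S = 101.2): V_d = 1/1.03·[0.4308·0.0000 + 0.5692·0.0000] = 0.0000
Node 0 (S = 135): V_0 = 1/1.03·[0.4308·40.8185 + 0.5692·0.0000] = 17.0712

17.07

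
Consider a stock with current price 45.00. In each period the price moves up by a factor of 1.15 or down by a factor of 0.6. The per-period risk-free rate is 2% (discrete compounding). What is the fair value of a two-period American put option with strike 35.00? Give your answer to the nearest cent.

Risk-neutral probability p = (1 + 0.02 − 0.6)/(1.15 − 0.6) = 0.4200/0.5500 = 0.7636
Terminal stock prices: S_uu = 59.51, S_ud = 31.05, S_dd = 16.2
Terminal payoffs (K − S): max(-24.51, 0) = 0, max(3.95, 0) = 3.95, max(18.8, 0) = 18.8
Node u (S = 51.75): continuation = 1/1.02·[0.7636·0.0000 + 0.2364·3.9500] = 0.9153; exercise value = 0.0000 ≤ continuation, so V_u = 0.9153
Node d (S = 27): continuation = 1/1.02·[0.7636·3.9500 + 0.2364·18.8000] = 7.3137; exercise value = 8.0000 > continuation, so V_d = 8.0000 (exercise)
Node 0 (S = 45): continuation = 1/1.02·[0.7636·0.9153 + 0.2364·8.0000] = 2.5391; exercise value = 0.0000 ≤ continuation, so V_0 = 2.5391

2.54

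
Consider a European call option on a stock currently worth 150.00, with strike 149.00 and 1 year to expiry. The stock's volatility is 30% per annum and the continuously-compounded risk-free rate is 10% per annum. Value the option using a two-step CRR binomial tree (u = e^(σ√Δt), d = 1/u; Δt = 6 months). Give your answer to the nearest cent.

23.80

CRR parameters: u = e^(σ√Δt) = e^(0.3·√0.5) = 1.2363, d = 1/u = 0.8089
Per-period rate: rΔt = 0.1·0.5 = 0.05, so R = e^0.05 = 1.0513
Risk-neutral probability p = (e^0.05 − 0.8089)/(1.2363 − 0.8089) = 0.2424/0.4275 = 0.5671
Terminal stock prices: S_uu = 229.3, S_ud = 150, S_dd = 98.14
Terminal payoffs (S − K): max(80.27, 0) = 80.27, max(1, 0) = 1, max(-50.86, 0) = 0
Node u (S = 185.4): V_u = e^(−0.05)·[0.5671·80.2698 + 0.4329·1.0000] = 43.7135
Node d (S = 121.3): V_d = e^(−0.05)·[0.5671·1.0000 + 0.4329·0.0000] = 0.5395
Node 0 (S = 150): V_0 = e^(−0.05)·[0.5671·43.7135 + 0.4329·0.5395] = 23.8035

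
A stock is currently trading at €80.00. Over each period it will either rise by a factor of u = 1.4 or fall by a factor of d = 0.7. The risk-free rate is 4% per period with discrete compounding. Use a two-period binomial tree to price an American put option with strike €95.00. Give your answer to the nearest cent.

Risk-neutral probability p = (1 + 0.04 − 0.7)/(1.4 − 0.7) = 0.3400/0.7000 = 0.4857
Terminal stock prices: S_uu = 156.8, S_ud = 78.4, S_dd = 39.2
Terminal payoffs (K − S): max(-61.8, 0) = 0, max(16.6, 0) = 16.6, max(55.8, 0) = 55.8
Node u (S = 112): continuation = 1/1.04·[0.4857·0.0000 + 0.5143·16.6000] = 8.2088; exercise value = 0.0000 ≤ continuation, so V_u = 8.2088
Node d (S = 56): continuation = 1/1.04·[0.4857·16.6000 + 0.5143·55.8000] = 35.3462; exercise value = 39.0000 > continuation, so V_d = 39.0000 (exercise)
Node 0 (S = 80): continuation = 1/1.04·[0.4857·8.2088 + 0.5143·39.0000] = 23.1195; exercise value = 15.0000 ≤ continuation, so V_0 = 23.1195

€23.12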